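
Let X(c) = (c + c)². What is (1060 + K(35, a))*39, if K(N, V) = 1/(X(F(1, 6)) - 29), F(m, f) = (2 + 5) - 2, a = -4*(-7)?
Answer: 2935179/71 ≈ 41341.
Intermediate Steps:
a = 28
F(m, f) = 5 (F(m, f) = 7 - 2 = 5)
X(c) = 4*c² (X(c) = (2*c)² = 4*c²)
K(N, V) = 1/71 (K(N, V) = 1/(4*5² - 29) = 1/(4*25 - 29) = 1/(100 - 29) = 1/71)
(1060 + K(35, a))*39 = (1060 + 1/71)*39 = (75261/71)*39 = 2935179/71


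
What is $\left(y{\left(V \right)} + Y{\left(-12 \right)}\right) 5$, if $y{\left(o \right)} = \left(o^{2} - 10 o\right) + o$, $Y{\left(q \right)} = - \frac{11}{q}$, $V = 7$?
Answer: $- \frac{785}{12} \approx -65.417$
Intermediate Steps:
$y{\left(o \right)} = o^{2} - 9 o$
$\left(y{\left(V \right)} + Y{\left(-12 \right)}\right) 5 = \left(7 \left(-9 + 7\right) - \frac{11}{-12}\right) 5 = \left(7 \left(-2\right) - - \frac{11}{12}\right) 5 = \left(-14 + \frac{11}{12}\right) 5 = \left(- \frac{157}{12}\right) 5 = - \frac{785}{12}$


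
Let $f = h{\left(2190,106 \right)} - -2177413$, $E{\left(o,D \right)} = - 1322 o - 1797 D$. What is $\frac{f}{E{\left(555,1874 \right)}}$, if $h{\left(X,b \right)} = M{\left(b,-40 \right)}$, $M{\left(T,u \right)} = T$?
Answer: $- \frac{2177519}{4101288} \approx -0.53094$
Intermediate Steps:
$E{\left(o,D \right)} = - 1797 D - 1322 o$
$h{\left(X,b \right)} = b$
$f = 2177519$ ($f = 106 - -2177413 = 106 + 2177413 = 2177519$)
$\frac{f}{E{\left(555,1874 \right)}} = \frac{2177519}{\left(-1797\right) 1874 - 733710} = \frac{2177519}{-3367578 - 733710} = \frac{2177519}{-4101288} = 2177519 \left(- \frac{1}{4101288}\right) = - \frac{2177519}{4101288}$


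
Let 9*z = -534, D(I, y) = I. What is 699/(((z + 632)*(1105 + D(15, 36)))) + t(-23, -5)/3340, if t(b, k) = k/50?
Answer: 1702891/1606673600 ≈ 0.0010599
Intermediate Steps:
z = -178/3 (z = (⅑)*(-534) = -178/3 ≈ -59.333)
t(b, k) = k/50 (t(b, k) = k*(1/50) = k/50)
699/(((z + 632)*(1105 + D(15, 36)))) + t(-23, -5)/3340 = 699/(((-178/3 + 632)*(1105 + 15))) + ((1/50)*(-5))/3340 = 699/(((1718/3)*1120)) - ⅒*1/3340 = 699/(1924160/3) - 1/33400 = 699*(3/1924160) - 1/33400 = 2097/1924160 - 1/33400 = 1702891/1606673600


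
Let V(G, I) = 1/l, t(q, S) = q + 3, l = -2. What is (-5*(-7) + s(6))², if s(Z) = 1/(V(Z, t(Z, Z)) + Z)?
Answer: 149769/121 ≈ 1237.8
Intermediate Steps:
t(q, S) = 3 + q
V(G, I) = -½ (V(G, I) = 1/(-2) = -½)
s(Z) = 1/(-½ + Z)
(-5*(-7) + s(6))² = (-5*(-7) + 2/(-1 + 2*6))² = (35 + 2/(-1 + 12))² = (35 + 2/11)² = (387/11)² = 149769/121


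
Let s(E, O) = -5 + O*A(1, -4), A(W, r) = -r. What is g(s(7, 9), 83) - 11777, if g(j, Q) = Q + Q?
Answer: -11611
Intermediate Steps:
s(E, O) = -5 + 4*O (s(E, O) = -5 + O*(-1*(-4)) = -5 + O*4 = -5 + 4*O)
g(j, Q) = 2*Q
g(s(7, 9), 83) - 11777 = 2*83 - 11777 = 166 - 11777 = -11611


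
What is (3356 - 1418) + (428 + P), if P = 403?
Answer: 2769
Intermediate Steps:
(3356 - 1418) + (428 + P) = (3356 - 1418) + (428 + 403) = 1938 + 831 = 2769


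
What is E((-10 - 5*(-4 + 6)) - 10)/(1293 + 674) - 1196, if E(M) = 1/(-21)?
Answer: -49403173/41307 ≈ -1196.0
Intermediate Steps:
E(M) = -1/21
E((-10 - 5*(-4 + 6)) - 10)/(1293 + 674) - 1196 = -1/(21*(1293 + 674)) - 1196 = -1/21/1967 - 1196 = -1/21*1/1967 - 1196 = -1/41307 - 1196 = -49403173/41307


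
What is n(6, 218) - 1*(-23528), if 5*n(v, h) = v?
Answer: 117646/5 ≈ 23529.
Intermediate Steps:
n(v, h) = v/5
n(6, 218) - 1*(-23528) = (⅕)*6 - 1*(-23528) = 6/5 + 23528 = 117646/5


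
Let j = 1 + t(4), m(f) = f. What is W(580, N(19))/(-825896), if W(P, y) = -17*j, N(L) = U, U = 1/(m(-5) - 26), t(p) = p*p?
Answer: 289/825896 ≈ 0.00034992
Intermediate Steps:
t(p) = p²
j = 17 (j = 1 + 4² = 1 + 16 = 17)
U = -1/31 (U = 1/(-5 - 26) = 1/(-31) = -1/31 ≈ -0.032258)
N(L) = -1/31
W(P, y) = -289 (W(P, y) = -17*17 = -289)
W(580, N(19))/(-825896) = -289/(-825896) = -289*(-1/825896) = 289/825896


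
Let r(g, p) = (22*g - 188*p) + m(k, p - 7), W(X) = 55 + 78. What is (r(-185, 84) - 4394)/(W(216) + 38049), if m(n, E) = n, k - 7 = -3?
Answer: -12126/19091 ≈ -0.63517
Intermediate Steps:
k = 4 (k = 7 - 3 = 4)
W(X) = 133
r(g, p) = 4 - 188*p + 22*g (r(g, p) = (22*g - 188*p) + 4 = (-188*p + 22*g) + 4 = 4 - 188*p + 22*g)
(r(-185, 84) - 4394)/(W(216) + 38049) = ((4 - 188*84 + 22*(-185)) - 4394)/(133 + 38049) = ((4 - 15792 - 4070) - 4394)/38182 = (-19858 - 4394)*(1/38182) = -24252*1/38182 = -12126/19091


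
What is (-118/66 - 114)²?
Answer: 14600041/1089 ≈ 13407.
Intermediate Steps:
(-118/66 - 114)² = (-118*1/66 - 114)² = (-59/33 - 114)² = (-3821/33)² = 14600041/1089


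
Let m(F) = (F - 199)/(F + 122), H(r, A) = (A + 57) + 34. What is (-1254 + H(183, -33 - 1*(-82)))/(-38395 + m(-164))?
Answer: 15596/537409 ≈ 0.029021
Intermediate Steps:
H(r, A) = 91 + A (H(r, A) = (57 + A) + 34 = 91 + A)
m(F) = (-199 + F)/(122 + F)
(-1254 + H(183, -33 - 1*(-82)))/(-38395 + m(-164)) = (-1254 + (91 + (-33 - 1*(-82))))/(-38395 + (-199 - 164)/(122 - 164)) = (-1254 + (91 + (-33 + 82)))/(-38395 - 363/(-42)) = (-1254 + (91 + 49))/(-38395 - 1/42*(-363)) = (-1254 + 140)/(-38395 + 121/14) = -1114/(-537409/14) = -1114*(-14/537409) = 15596/537409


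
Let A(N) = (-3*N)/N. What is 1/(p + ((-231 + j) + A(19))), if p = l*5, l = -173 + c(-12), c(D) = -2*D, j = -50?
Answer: -1/1029 ≈ -0.00097182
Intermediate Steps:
A(N) = -3
l = -149 (l = -173 - 2*(-12) = -173 + 24 = -149)
p = -745 (p = -149*5 = -745)
1/(p + ((-231 + j) + A(19))) = 1/(-745 + ((-231 - 50) - 3)) = 1/(-745 + (-281 - 3)) = 1/(-745 - 284) = 1/(-1029) = -1/1029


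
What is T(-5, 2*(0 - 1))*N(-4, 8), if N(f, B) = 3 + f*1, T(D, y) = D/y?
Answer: -5/2 ≈ -2.5000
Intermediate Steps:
N(f, B) = 3 + f
T(-5, 2*(0 - 1))*N(-4, 8) = (-5*1/(2*(0 - 1)))*(3 - 4) = -5/(2*(-1))*(-1) = -5/(-2)*(-1) = -5*(-½)*(-1) = (5/2)*(-1) = -5/2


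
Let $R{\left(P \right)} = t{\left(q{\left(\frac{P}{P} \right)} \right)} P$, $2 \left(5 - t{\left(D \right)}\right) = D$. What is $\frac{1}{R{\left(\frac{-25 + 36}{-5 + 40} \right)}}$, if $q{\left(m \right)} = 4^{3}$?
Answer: $- \frac{35}{297} \approx -0.11785$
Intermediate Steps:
$q{\left(m \right)} = 64$
$t{\left(D \right)} = 5 - \frac{D}{2}$
$R{\left(P \right)} = - 27 P$ ($R{\left(P \right)} = \left(5 - 32\right) P = - 27 P$)
$\frac{1}{R{\left(\frac{-25 + 36}{-5 + 40} \right)}} = \frac{1}{\left(-27\right) \frac{-25 + 36}{-5 + 40}} = \frac{1}{\left(-27\right) \frac{11}{35}} = \frac{1}{- \frac{297}{35}} = - \frac{35}{297}$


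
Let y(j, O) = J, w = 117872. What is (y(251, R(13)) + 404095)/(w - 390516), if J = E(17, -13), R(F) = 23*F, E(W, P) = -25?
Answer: -202035/136322 ≈ -1.4820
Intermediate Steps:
J = -25
y(j, O) = -25
(y(251, R(13)) + 404095)/(w - 390516) = (-25 + 404095)/(117872 - 390516) = 404070/(-272644) = 404070*(-1/272644) = -202035/136322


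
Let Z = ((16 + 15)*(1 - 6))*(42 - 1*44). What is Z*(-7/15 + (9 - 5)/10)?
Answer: -62/3 ≈ -20.667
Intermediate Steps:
Z = 310 (Z = (31*(-5))*(42 - 44) = -155*(-2) = 310)
Z*(-7/15 + (9 - 5)/10) = 310*(-7/15 + (9 - 5)/10) = 310*(-7*1/15 + 4*(⅒)) = 310*(-7/15 + ⅖) = 310*(-1/15) = -62/3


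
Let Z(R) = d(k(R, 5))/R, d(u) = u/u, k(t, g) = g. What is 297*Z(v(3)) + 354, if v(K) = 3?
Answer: 453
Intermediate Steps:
d(u) = 1
Z(R) = 1/R
297*Z(v(3)) + 354 = 297/3 + 354 = 297*(⅓) + 354 = 99 + 354 = 453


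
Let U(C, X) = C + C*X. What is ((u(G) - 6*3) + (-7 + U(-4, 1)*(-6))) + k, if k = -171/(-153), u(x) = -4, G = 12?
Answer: 342/17 ≈ 20.118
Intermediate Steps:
k = 19/17 (k = -171*(-1/153) = 19/17 ≈ 1.1176)
((u(G) - 6*3) + (-7 + U(-4, 1)*(-6))) + k = ((-4 - 6*3) + (-7 - 4*(1 + 1)*(-6))) + 19/17 = ((-4 - 1*18) + (-7 - 4*2*(-6))) + 19/17 = ((-4 - 18) + (-7 - 8*(-6))) + 19/17 = (-22 + (-7 + 48)) + 19/17 = (-22 + 41) + 19/17 = 19 + 19/17 = 342/17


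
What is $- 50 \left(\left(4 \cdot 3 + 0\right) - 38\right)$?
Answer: $1300$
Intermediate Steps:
$- 50 \left(\left(4 \cdot 3 + 0\right) - 38\right) = - 50 \left(\left(12 + 0\right) - 38\right) = - 50 \left(12 - 38\right) = \left(-50\right) \left(-26\right) = 1300$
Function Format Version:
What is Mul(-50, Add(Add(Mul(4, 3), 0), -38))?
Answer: 1300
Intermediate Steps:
Mul(-50, Add(Add(Mul(4, 3), 0), -38)) = Mul(-50, Add(Add(12, 0), -38)) = Mul(-50, Add(12, -38)) = Mul(-50, -26) = 1300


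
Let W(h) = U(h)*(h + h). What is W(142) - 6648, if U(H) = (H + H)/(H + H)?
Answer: -6364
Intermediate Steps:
U(H) = 1 (U(H) = (2*H)/((2*H)) = (2*H)*(1/(2*H)) = 1)
W(h) = 2*h (W(h) = 1*(h + h) = 1*(2*h) = 2*h)
W(142) - 6648 = 2*142 - 6648 = 284 - 6648 = -6364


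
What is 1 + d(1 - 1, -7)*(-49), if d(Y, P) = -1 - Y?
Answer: 50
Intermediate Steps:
1 + d(1 - 1, -7)*(-49) = 1 + (-1 - (1 - 1))*(-49) = 1 + (-1 - 1*0)*(-49) = 1 + (-1 + 0)*(-49) = 1 - 1*(-49) = 1 + 49 = 50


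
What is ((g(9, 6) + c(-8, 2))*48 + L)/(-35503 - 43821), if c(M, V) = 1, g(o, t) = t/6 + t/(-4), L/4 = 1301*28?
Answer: -36434/19831 ≈ -1.8372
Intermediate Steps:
L = 145712 (L = 4*(1301*28) = 4*36428 = 145712)
g(o, t) = -t/12 (g(o, t) = t*(⅙) + t*(-¼) = t/6 - t/4 = -t/12)
((g(9, 6) + c(-8, 2))*48 + L)/(-35503 - 43821) = ((-1/12*6 + 1)*48 + 145712)/(-35503 - 43821) = ((-½ + 1)*48 + 145712)/(-79324) = ((½)*48 + 145712)*(-1/79324) = (24 + 145712)*(-1/79324) = 145736*(-1/79324) = -36434/19831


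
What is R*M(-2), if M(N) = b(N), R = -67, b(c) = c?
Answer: 134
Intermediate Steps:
M(N) = N
R*M(-2) = -67*(-2) = 134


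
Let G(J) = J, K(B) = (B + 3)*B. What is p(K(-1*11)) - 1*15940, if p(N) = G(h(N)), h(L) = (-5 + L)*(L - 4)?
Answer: -8968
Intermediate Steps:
K(B) = B*(3 + B) (K(B) = (3 + B)*B = B*(3 + B))
h(L) = (-5 + L)*(-4 + L)
p(N) = 20 + N² - 9*N
p(K(-1*11)) - 1*15940 = (20 + ((-1*11)*(3 - 1*11))² - 9*(-1*11)*(3 - 1*11)) - 1*15940 = (20 + (-11*(3 - 11))² - (-99)*(3 - 11)) - 15940 = (20 + (-11*(-8))² - (-99)*(-8)) - 15940 = (20 + 88² - 9*88) - 15940 = (20 + 7744 - 792) - 15940 = 6972 - 15940 = -8968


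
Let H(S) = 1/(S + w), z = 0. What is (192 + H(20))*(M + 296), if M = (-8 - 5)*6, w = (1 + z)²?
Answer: 879194/21 ≈ 41866.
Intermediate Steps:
w = 1 (w = (1 + 0)² = 1² = 1)
H(S) = 1/(1 + S) (H(S) = 1/(S + 1) = 1/(1 + S))
M = -78 (M = -13*6 = -78)
(192 + H(20))*(M + 296) = (192 + 1/(1 + 20))*(-78 + 296) = (192 + 1/21)*218 = (4033/21)*218 = 879194/21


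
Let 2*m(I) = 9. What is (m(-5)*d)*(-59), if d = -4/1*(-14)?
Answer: -14868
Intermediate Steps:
m(I) = 9/2 (m(I) = (½)*9 = 9/2)
d = 56 (d = -4*1*(-14) = -4*(-14) = 56)
(m(-5)*d)*(-59) = ((9/2)*56)*(-59) = 252*(-59) = -14868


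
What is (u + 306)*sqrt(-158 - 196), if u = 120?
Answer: 426*I*sqrt(354) ≈ 8015.1*I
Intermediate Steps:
(u + 306)*sqrt(-158 - 196) = (120 + 306)*sqrt(-158 - 196) = 426*sqrt(-354) = 426*(I*sqrt(354)) = 426*I*sqrt(354)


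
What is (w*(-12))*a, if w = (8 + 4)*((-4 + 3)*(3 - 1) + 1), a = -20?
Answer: -2880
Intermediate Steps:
w = -12 (w = 12*(-1*2 + 1) = 12*(-2 + 1) = 12*(-1) = -12)
(w*(-12))*a = -12*(-12)*(-20) = 144*(-20) = -2880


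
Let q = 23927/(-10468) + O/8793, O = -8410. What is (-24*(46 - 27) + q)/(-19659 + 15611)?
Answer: 42271002535/372598661952 ≈ 0.11345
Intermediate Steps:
q = -298425991/92045124 (q = 23927/(-10468) - 8410/8793 = 23927*(-1/10468) - 8410*1/8793 = -23927/10468 - 8410/8793 = -298425991/92045124 ≈ -3.2422)
(-24*(46 - 27) + q)/(-19659 + 15611) = (-24*(46 - 27) - 298425991/92045124)/(-19659 + 15611) = (-24*19 - 298425991/92045124)/(-4048) = (-456 - 298425991/92045124)*(-1/4048) = -42271002535/92045124*(-1/4048) = 42271002535/372598661952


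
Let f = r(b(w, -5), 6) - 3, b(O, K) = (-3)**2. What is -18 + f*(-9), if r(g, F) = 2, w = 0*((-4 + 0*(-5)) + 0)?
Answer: -9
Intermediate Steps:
w = 0 (w = 0*((-4 + 0) + 0) = 0*(-4 + 0) = 0*(-4) = 0)
b(O, K) = 9
f = -1 (f = 2 - 3 = -1)
-18 + f*(-9) = -18 - 1*(-9) = -18 + 9 = -9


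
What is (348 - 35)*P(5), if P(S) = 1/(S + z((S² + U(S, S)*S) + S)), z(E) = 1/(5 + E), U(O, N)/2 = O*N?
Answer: 89205/1426 ≈ 62.556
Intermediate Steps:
U(O, N) = 2*N*O (U(O, N) = 2*(O*N) = 2*(N*O) = 2*N*O)
P(S) = 1/(S + 1/(5 + S + S² + 2*S³)) (P(S) = 1/(S + 1/(5 + ((S² + (2*S*S)*S) + S))) = 1/(S + 1/(5 + ((S² + (2*S²)*S) + S))) = 1/(S + 1/(5 + ((S² + 2*S³) + S))) = 1/(S + 1/(5 + (S + S² + 2*S³))) = 1/(S + 1/(5 + S + S² + 2*S³)))
(348 - 35)*P(5) = (348 - 35)*((5 + 5*(1 + 5 + 2*5²))/(1 + 5*(5 + 5*(1 + 5 + 2*5²)))) = 313*((5 + 5*(1 + 5 + 2*25))/(1 + 5*(5 + 5*(1 + 5 + 2*25)))) = 313*((5 + 5*(1 + 5 + 50))/(1 + 5*(5 + 5*(1 + 5 + 50)))) = 313*((5 + 5*56)/(1 + 5*(5 + 5*56))) = 313*((5 + 280)/(1 + 5*(5 + 280))) = 313*(285/(1 + 5*285)) = 313*(285/(1 + 1425)) = 313*(285/1426) = 89205/1426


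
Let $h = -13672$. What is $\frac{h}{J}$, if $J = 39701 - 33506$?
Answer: $- \frac{13672}{6195} \approx -2.2069$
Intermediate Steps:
$J = 6195$ ($J = 39701 - 33506 = 6195$)
$\frac{h}{J} = - \frac{13672}{6195}$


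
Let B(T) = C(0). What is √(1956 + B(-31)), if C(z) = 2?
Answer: √1958 ≈ 44.249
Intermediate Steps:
B(T) = 2
√(1956 + B(-31)) = √(1956 + 2) = √1958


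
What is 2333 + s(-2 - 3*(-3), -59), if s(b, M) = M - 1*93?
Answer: 2181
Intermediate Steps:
s(b, M) = -93 + M (s(b, M) = M - 93 = -93 + M)
2333 + s(-2 - 3*(-3), -59) = 2333 + (-93 - 59) = 2333 - 152 = 2181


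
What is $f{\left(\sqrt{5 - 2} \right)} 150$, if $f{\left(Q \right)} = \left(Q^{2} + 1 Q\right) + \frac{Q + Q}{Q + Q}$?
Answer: $600 + 150 \sqrt{3} \approx 859.81$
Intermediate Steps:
$f{\left(Q \right)} = 1 + Q + Q^{2}$ ($f{\left(Q \right)} = \left(Q^{2} + Q\right) + \frac{2 Q}{2 Q} = \left(Q + Q^{2}\right) + 2 Q \frac{1}{2 Q} = \left(Q + Q^{2}\right) + 1 = 1 + Q + Q^{2}$)
$f{\left(\sqrt{5 - 2} \right)} 150 = \left(1 + \sqrt{5 - 2} + \left(\sqrt{5 - 2}\right)^{2}\right) 150 = \left(1 + \sqrt{3} + \left(\sqrt{3}\right)^{2}\right) 150 = \left(1 + \sqrt{3} + 3\right) 150 = \left(4 + \sqrt{3}\right) 150 = 600 + 150 \sqrt{3}$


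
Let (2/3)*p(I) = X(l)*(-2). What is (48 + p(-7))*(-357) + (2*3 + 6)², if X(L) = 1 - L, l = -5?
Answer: -10566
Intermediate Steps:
p(I) = -18 (p(I) = 3*((1 - 1*(-5))*(-2))/2 = 3*((1 + 5)*(-2))/2 = 3*(6*(-2))/2 = (3/2)*(-12) = -18)
(48 + p(-7))*(-357) + (2*3 + 6)² = (48 - 18)*(-357) + (2*3 + 6)² = 30*(-357) + (6 + 6)² = -10710 + 12² = -10710 + 144 = -10566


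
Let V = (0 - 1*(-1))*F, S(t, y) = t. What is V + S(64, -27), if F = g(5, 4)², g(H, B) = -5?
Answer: 89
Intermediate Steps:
F = 25 (F = (-5)² = 25)
V = 25 (V = (0 - 1*(-1))*25 = (0 + 1)*25 = 1*25 = 25)
V + S(64, -27) = 25 + 64 = 89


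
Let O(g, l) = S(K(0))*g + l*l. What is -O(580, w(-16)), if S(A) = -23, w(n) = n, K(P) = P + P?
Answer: 13084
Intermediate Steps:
K(P) = 2*P
O(g, l) = l² - 23*g (O(g, l) = -23*g + l*l = -23*g + l² = l² - 23*g)
-O(580, w(-16)) = -((-16)² - 23*580) = -(256 - 13340) = -1*(-13084) = 13084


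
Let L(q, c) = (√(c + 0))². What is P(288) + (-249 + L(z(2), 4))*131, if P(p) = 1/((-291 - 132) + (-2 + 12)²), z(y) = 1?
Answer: -10366686/323 ≈ -32095.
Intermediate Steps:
L(q, c) = c (L(q, c) = (√c)² = c)
P(p) = -1/323 (P(p) = 1/(-423 + 10²) = 1/(-423 + 100) = 1/(-323) = -1/323)
P(288) + (-249 + L(z(2), 4))*131 = -1/323 + (-249 + 4)*131 = -1/323 - 245*131 = -1/323 - 32095 = -10366686/323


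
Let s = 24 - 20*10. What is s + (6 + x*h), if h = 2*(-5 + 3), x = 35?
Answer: -310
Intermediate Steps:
h = -4 (h = 2*(-2) = -4)
s = -176 (s = 24 - 200 = -176)
s + (6 + x*h) = -176 + (6 + 35*(-4)) = -176 + (6 - 140) = -176 - 134 = -310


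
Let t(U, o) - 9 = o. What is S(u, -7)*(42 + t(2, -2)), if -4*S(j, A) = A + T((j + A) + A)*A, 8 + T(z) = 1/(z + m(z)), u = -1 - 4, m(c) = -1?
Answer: -48363/80 ≈ -604.54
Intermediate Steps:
t(U, o) = 9 + o
u = -5
T(z) = -8 + 1/(-1 + z) (T(z) = -8 + 1/(z - 1) = -8 + 1/(-1 + z))
S(j, A) = -A/4 - A*(9 - 16*A - 8*j)/(4*(-1 + j + 2*A)) (S(j, A) = -(A + ((9 - 8*((j + A) + A))/(-1 + ((j + A) + A)))*A)/4 = -(A + ((9 - 8*((A + j) + A))/(-1 + ((A + j) + A)))*A)/4 = -(A + ((9 - 8*(j + 2*A))/(-1 + (j + 2*A)))*A)/4 = -(A + ((9 + (-16*A - 8*j))/(-1 + j + 2*A))*A)/4 = -(A + ((9 - 16*A - 8*j)/(-1 + j + 2*A))*A)/4 = -(A + A*(9 - 16*A - 8*j)/(-1 + j + 2*A))/4 = -A/4 - A*(9 - 16*A - 8*j)/(4*(-1 + j + 2*A)))
S(u, -7)*(42 + t(2, -2)) = ((¼)*(-7)*(-8 + 7*(-5) + 14*(-7))/(-1 - 5 + 2*(-7)))*(42 + (9 - 2)) = ((¼)*(-7)*(-8 - 35 - 98)/(-1 - 5 - 14))*(42 + 7) = ((¼)*(-7)*(-141)/(-20))*49 = ((¼)*(-7)*(-1/20)*(-141))*49 = -987/80*49 = -48363/80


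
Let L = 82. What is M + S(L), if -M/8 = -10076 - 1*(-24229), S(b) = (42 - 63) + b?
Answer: -113163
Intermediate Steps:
S(b) = -21 + b
M = -113224 (M = -8*(-10076 - 1*(-24229)) = -8*(-10076 + 24229) = -8*14153 = -113224)
M + S(L) = -113224 + (-21 + 82) = -113224 + 61 = -113163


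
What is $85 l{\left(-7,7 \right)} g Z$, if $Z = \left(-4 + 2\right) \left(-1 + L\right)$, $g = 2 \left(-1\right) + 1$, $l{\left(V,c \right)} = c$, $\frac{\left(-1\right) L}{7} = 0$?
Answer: $-1190$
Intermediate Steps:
$L = 0$ ($L = \left(-7\right) 0 = 0$)
$g = -1$ ($g = -2 + 1 = -1$)
$Z = 2$ ($Z = \left(-4 + 2\right) \left(-1 + 0\right) = \left(-2\right) \left(-1\right) = 2$)
$85 l{\left(-7,7 \right)} g Z = 85 \cdot 7 \left(\left(-1\right) 2\right) = 595 \left(-2\right) = -1190$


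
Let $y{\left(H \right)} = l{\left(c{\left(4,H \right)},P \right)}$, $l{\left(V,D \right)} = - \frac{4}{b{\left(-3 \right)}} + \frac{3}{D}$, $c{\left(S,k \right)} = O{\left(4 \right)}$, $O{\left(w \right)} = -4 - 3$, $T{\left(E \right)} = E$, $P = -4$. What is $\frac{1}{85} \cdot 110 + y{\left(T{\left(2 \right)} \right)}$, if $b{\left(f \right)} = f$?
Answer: $\frac{383}{204} \approx 1.8775$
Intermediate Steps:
$O{\left(w \right)} = -7$
$c{\left(S,k \right)} = -7$
$l{\left(V,D \right)} = \frac{4}{3} + \frac{3}{D}$ ($l{\left(V,D \right)} = - \frac{4}{-3} + \frac{3}{D} = \left(-4\right) \left(- \frac{1}{3}\right) + \frac{3}{D} = \frac{4}{3} + \frac{3}{D}$)
$y{\left(H \right)} = \frac{7}{12}$ ($y{\left(H \right)} = \frac{4}{3} + \frac{3}{-4} = \frac{4}{3} + 3 \left(- \frac{1}{4}\right) = \frac{4}{3} - \frac{3}{4} = \frac{7}{12}$)
$\frac{1}{85} \cdot 110 + y{\left(T{\left(2 \right)} \right)} = \frac{1}{85} \cdot 110 + \frac{7}{12} = \frac{22}{17} + \frac{7}{12} = \frac{383}{204}$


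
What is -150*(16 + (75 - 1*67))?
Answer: -3600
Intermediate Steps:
-150*(16 + (75 - 1*67)) = -150*(16 + (75 - 67)) = -150*(16 + 8) = -150*24 = -3600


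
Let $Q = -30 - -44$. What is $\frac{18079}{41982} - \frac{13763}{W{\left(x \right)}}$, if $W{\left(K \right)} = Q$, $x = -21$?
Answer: $- \frac{144386290}{146937} \approx -982.64$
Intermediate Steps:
$Q = 14$ ($Q = -30 + 44 = 14$)
$W{\left(K \right)} = 14$
$\frac{18079}{41982} - \frac{13763}{W{\left(x \right)}} = \frac{18079}{41982} - \frac{13763}{14} = - \frac{144386290}{146937}$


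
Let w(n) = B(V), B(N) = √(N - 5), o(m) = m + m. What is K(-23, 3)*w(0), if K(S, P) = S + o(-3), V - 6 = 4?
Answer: -29*√5 ≈ -64.846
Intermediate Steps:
o(m) = 2*m
V = 10 (V = 6 + 4 = 10)
K(S, P) = -6 + S (K(S, P) = S + 2*(-3) = S - 6 = -6 + S)
B(N) = √(-5 + N)
w(n) = √5 (w(n) = √(-5 + 10) = √5)
K(-23, 3)*w(0) = (-6 - 23)*√5 = -29*√5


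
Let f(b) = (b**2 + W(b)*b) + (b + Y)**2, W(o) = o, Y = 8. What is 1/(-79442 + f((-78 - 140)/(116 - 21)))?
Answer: -9025/716575238 ≈ -1.2595e-5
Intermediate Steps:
f(b) = (8 + b)**2 + 2*b**2 (f(b) = (b**2 + b*b) + (b + 8)**2 = (b**2 + b**2) + (8 + b)**2 = 2*b**2 + (8 + b)**2 = (8 + b)**2 + 2*b**2)
1/(-79442 + f((-78 - 140)/(116 - 21))) = 1/(-79442 + ((8 + (-78 - 140)/(116 - 21))**2 + 2*((-78 - 140)/(116 - 21))**2)) = 1/(-79442 + ((8 - 218/95)**2 + 2*(-218/95)**2)) = 1/(-79442 + ((542/95)**2 + 2*(47524/9025))) = 1/(-79442 + (293764/9025 + 95048/9025)) = 1/(-79442 + 388812/9025) = 1/(-716575238/9025) = -9025/716575238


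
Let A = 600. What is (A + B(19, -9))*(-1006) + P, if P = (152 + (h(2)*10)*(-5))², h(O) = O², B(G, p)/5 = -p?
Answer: -646566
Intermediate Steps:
B(G, p) = -5*p (B(G, p) = 5*(-p) = -5*p)
P = 2304 (P = (152 + (2²*10)*(-5))² = (152 + (4*10)*(-5))² = (152 + 40*(-5))² = (152 - 200)² = (-48)² = 2304)
(A + B(19, -9))*(-1006) + P = (600 - 5*(-9))*(-1006) + 2304 = (600 + 45)*(-1006) + 2304 = 645*(-1006) + 2304 = -648870 + 2304 = -646566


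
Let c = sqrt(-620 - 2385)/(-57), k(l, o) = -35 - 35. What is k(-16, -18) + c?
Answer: -70 - I*sqrt(3005)/57 ≈ -70.0 - 0.96172*I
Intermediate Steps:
k(l, o) = -70
c = -I*sqrt(3005)/57 (c = sqrt(-3005)*(-1/57) = (I*sqrt(3005))*(-1/57) = -I*sqrt(3005)/57 ≈ -0.96172*I)
k(-16, -18) + c = -70 - I*sqrt(3005)/57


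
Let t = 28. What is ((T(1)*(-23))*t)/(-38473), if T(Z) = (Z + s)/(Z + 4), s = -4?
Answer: -1932/192365 ≈ -0.010043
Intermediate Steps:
T(Z) = (-4 + Z)/(4 + Z) (T(Z) = (Z - 4)/(Z + 4) = (-4 + Z)/(4 + Z))
((T(1)*(-23))*t)/(-38473) = ((((-4 + 1)/(4 + 1))*(-23))*28)/(-38473) = (((-3/5)*(-23))*28)*(-1/38473) = ((((⅕)*(-3))*(-23))*28)*(-1/38473) = (-⅗*(-23)*28)*(-1/38473) = ((69/5)*28)*(-1/38473) = (1932/5)*(-1/38473) = -1932/192365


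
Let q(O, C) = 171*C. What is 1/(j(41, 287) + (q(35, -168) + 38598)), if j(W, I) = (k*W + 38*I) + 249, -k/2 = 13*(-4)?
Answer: 1/25289 ≈ 3.9543e-5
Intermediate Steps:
k = 104 (k = -26*(-4) = -2*(-52) = 104)
j(W, I) = 249 + 38*I + 104*W (j(W, I) = (104*W + 38*I) + 249 = (38*I + 104*W) + 249 = 249 + 38*I + 104*W)
1/(j(41, 287) + (q(35, -168) + 38598)) = 1/((249 + 38*287 + 104*41) + (171*(-168) + 38598)) = 1/((249 + 10906 + 4264) + (-28728 + 38598)) = 1/(15419 + 9870) = 1/25289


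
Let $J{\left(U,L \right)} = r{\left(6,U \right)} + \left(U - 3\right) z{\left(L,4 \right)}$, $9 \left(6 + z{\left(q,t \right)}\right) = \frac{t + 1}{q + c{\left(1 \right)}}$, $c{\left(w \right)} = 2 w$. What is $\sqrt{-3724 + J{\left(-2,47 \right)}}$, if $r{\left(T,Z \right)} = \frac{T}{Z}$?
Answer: $\frac{i \sqrt{1630402}}{21} \approx 60.803 i$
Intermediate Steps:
$z{\left(q,t \right)} = -6 + \frac{1 + t}{9 \left(2 + q\right)}$ ($z{\left(q,t \right)} = -6 + \frac{\left(t + 1\right) \frac{1}{q + 2 \cdot 1}}{9} = -6 + \frac{\left(1 + t\right) \frac{1}{q + 2}}{9} = -6 + \frac{\left(1 + t\right) \frac{1}{2 + q}}{9} = -6 + \frac{\frac{1}{2 + q} \left(1 + t\right)}{9} = -6 + \frac{1 + t}{9 \left(2 + q\right)}$)
$J{\left(U,L \right)} = \frac{6}{U} + \frac{\left(-103 - 54 L\right) \left(-3 + U\right)}{9 \left(2 + L\right)}$ ($J{\left(U,L \right)} = \frac{6}{U} + \left(U - 3\right) \frac{-107 + 4 - 54 L}{9 \left(2 + L\right)} = \frac{6}{U} + \left(U - 3\right) \frac{-103 - 54 L}{9 \left(2 + L\right)} = \frac{6}{U} + \left(-3 + U\right) \frac{-103 - 54 L}{9 \left(2 + L\right)} = \frac{6}{U} + \frac{\left(-103 - 54 L\right) \left(-3 + U\right)}{9 \left(2 + L\right)}$)
$\sqrt{-3724 + J{\left(-2,47 \right)}} = \sqrt{-3724 + \frac{108 + 54 \cdot 47 - \left(-2\right)^{2} \left(103 + 54 \cdot 47\right) + 3 \left(-2\right) \left(103 + 54 \cdot 47\right)}{9 \left(-2\right) \left(2 + 47\right)}} = \sqrt{-3724 + \frac{1}{9} \left(- \frac{1}{2}\right) \frac{1}{49} \left(108 + 2538 - 4 \left(103 + 2538\right) + 3 \left(-2\right) \left(103 + 2538\right)\right)} = \sqrt{-3724 + \frac{1}{9} \left(- \frac{1}{2}\right) \frac{1}{49} \left(108 + 2538 - 4 \cdot 2641 + 3 \left(-2\right) 2641\right)} = \sqrt{-3724 + \frac{1}{9} \left(- \frac{1}{2}\right) \frac{1}{49} \left(108 + 2538 - 10564 - 15846\right)} = \sqrt{-3724 + \frac{1}{9} \left(- \frac{1}{2}\right) \frac{1}{49} \left(-23764\right)} = \sqrt{-3724 + \frac{11882}{441}} = \sqrt{- \frac{1630402}{441}} = \frac{i \sqrt{1630402}}{21}$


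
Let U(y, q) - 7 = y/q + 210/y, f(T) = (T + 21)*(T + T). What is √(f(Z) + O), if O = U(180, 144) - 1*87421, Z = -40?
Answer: I*√3092097/6 ≈ 293.07*I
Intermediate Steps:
f(T) = 2*T*(21 + T) (f(T) = (21 + T)*(2*T) = 2*T*(21 + T))
U(y, q) = 7 + 210/y + y/q (U(y, q) = 7 + (y/q + 210/y) = 7 + (210/y + y/q) = 7 + 210/y + y/q)
O = -1048939/12 (O = (7 + 210/180 + 180/144) - 1*87421 = (7 + 210*(1/180) + 180*(1/144)) - 87421 = (7 + 7/6 + 5/4) - 87421 = 113/12 - 87421 = -1048939/12 ≈ -87412.)
√(f(Z) + O) = √(2*(-40)*(21 - 40) - 1048939/12) = √(2*(-40)*(-19) - 1048939/12) = √(1520 - 1048939/12) = √(-1030699/12) = I*√3092097/6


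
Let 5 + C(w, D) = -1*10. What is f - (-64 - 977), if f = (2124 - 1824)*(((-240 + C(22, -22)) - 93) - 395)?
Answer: -221859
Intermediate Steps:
C(w, D) = -15 (C(w, D) = -5 - 1*10 = -5 - 10 = -15)
f = -222900 (f = (2124 - 1824)*(((-240 - 15) - 93) - 395) = 300*((-255 - 93) - 395) = 300*(-348 - 395) = 300*(-743) = -222900)
f - (-64 - 977) = -222900 - (-64 - 977) = -222900 - 1*(-1041) = -222900 + 1041 = -221859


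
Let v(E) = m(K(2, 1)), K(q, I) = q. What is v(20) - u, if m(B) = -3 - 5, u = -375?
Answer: 367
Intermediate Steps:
m(B) = -8
v(E) = -8
v(20) - u = -8 - 1*(-375) = -8 + 375 = 367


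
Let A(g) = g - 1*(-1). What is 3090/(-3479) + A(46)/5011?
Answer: -15320477/17433269 ≈ -0.87881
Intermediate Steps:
A(g) = 1 + g (A(g) = g + 1 = 1 + g)
3090/(-3479) + A(46)/5011 = 3090/(-3479) + (1 + 46)/5011 = 3090*(-1/3479) + 47*(1/5011) = -3090/3479 + 47/5011 = -15320477/17433269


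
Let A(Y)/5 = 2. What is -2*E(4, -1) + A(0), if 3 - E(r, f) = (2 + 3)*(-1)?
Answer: -6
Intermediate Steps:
E(r, f) = 8 (E(r, f) = 3 - (2 + 3)*(-1) = 3 - 5*(-1) = 3 - 1*(-5) = 3 + 5 = 8)
A(Y) = 10 (A(Y) = 5*2 = 10)
-2*E(4, -1) + A(0) = -2*8 + 10 = -16 + 10 = -6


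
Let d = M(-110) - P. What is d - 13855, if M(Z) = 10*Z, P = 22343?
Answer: -37298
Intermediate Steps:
d = -23443 (d = 10*(-110) - 1*22343 = -1100 - 22343 = -23443)
d - 13855 = -23443 - 13855 = -37298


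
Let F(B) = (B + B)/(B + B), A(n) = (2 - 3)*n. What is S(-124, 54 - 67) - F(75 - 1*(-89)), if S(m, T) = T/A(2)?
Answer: 11/2 ≈ 5.5000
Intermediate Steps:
A(n) = -n
S(m, T) = -T/2 (S(m, T) = T/((-1*2)) = T/(-2) = T*(-1/2) = -T/2)
F(B) = 1 (F(B) = (2*B)/((2*B)) = (2*B)*(1/(2*B)) = 1)
S(-124, 54 - 67) - F(75 - 1*(-89)) = -(54 - 67)/2 - 1*1 = -1/2*(-13) - 1 = 13/2 - 1 = 11/2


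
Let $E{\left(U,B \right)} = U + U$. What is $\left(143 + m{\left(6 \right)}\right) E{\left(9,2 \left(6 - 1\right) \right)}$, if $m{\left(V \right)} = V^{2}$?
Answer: $3222$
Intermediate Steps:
$E{\left(U,B \right)} = 2 U$
$\left(143 + m{\left(6 \right)}\right) E{\left(9,2 \left(6 - 1\right) \right)} = \left(143 + 6^{2}\right) 2 \cdot 9 = \left(143 + 36\right) 18 = 179 \cdot 18 = 3222$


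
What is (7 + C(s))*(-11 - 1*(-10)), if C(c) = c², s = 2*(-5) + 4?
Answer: -43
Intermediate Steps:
s = -6 (s = -10 + 4 = -6)
(7 + C(s))*(-11 - 1*(-10)) = (7 + (-6)²)*(-11 - 1*(-10)) = (7 + 36)*(-11 + 10) = 43*(-1) = -43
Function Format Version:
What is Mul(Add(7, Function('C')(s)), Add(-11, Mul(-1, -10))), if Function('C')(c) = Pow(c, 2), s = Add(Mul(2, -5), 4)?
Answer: -43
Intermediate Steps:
s = -6 (s = Add(-10, 4) = -6)
Mul(Add(7, Function('C')(s)), Add(-11, Mul(-1, -10))) = Mul(Add(7, Pow(-6, 2)), Add(-11, Mul(-1, -10))) = Mul(Add(7, 36), Add(-11, 10)) = Mul(43, -1) = -43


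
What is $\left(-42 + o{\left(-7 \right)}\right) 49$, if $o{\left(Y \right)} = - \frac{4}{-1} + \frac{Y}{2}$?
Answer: $- \frac{4067}{2} \approx -2033.5$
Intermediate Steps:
$o{\left(Y \right)} = 4 + \frac{Y}{2}$ ($o{\left(Y \right)} = \left(-4\right) \left(-1\right) + Y \frac{1}{2} = 4 + \frac{Y}{2}$)
$\left(-42 + o{\left(-7 \right)}\right) 49 = \left(-42 + \left(4 + \frac{1}{2} \left(-7\right)\right)\right) 49 = \left(-42 + \left(4 - \frac{7}{2}\right)\right) 49 = \left(-42 + \frac{1}{2}\right) 49 = \left(- \frac{83}{2}\right) 49 = - \frac{4067}{2}$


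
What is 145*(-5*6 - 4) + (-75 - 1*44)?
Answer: -5049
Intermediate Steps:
145*(-5*6 - 4) + (-75 - 1*44) = 145*(-30 - 4) + (-75 - 44) = 145*(-34) - 119 = -4930 - 119 = -5049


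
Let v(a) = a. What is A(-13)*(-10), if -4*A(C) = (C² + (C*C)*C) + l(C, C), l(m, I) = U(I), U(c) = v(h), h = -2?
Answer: -5075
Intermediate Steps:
U(c) = -2
l(m, I) = -2
A(C) = ½ - C²/4 - C³/4 (A(C) = -((C² + (C*C)*C) - 2)/4 = -((C² + C²*C) - 2)/4 = -((C² + C³) - 2)/4 = -(-2 + C² + C³)/4 = ½ - C²/4 - C³/4)
A(-13)*(-10) = (½ - ¼*(-13)² - ¼*(-13)³)*(-10) = (½ - ¼*169 - ¼*(-2197))*(-10) = (½ - 169/4 + 2197/4)*(-10) = (1015/2)*(-10) = -5075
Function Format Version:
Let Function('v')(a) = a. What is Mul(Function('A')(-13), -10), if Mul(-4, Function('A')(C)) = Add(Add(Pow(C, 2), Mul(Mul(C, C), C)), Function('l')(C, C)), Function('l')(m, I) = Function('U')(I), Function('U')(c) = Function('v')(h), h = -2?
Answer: -5075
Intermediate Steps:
Function('U')(c) = -2
Function('l')(m, I) = -2
Function('A')(C) = Add(Rational(1, 2), Mul(Rational(-1, 4), Pow(C, 2)), Mul(Rational(-1, 4), Pow(C, 3))) (Function('A')(C) = Mul(Rational(-1, 4), Add(Add(Pow(C, 2), Mul(Mul(C, C), C)), -2)) = Mul(Rational(-1, 4), Add(Add(Pow(C, 2), Mul(Pow(C, 2), C)), -2)) = Mul(Rational(-1, 4), Add(Add(Pow(C, 2), Pow(C, 3)), -2)) = Mul(Rational(-1, 4), Add(-2, Pow(C, 2), Pow(C, 3))) = Add(Rational(1, 2), Mul(Rational(-1, 4), Pow(C, 2)), Mul(Rational(-1, 4), Pow(C, 3))))
Mul(Function('A')(-13), -10) = Mul(Add(Rational(1, 2), Mul(Rational(-1, 4), Pow(-13, 2)), Mul(Rational(-1, 4), Pow(-13, 3))), -10) = Mul(Add(Rational(1, 2), Mul(Rational(-1, 4), 169), Mul(Rational(-1, 4), -2197)), -10) = Mul(Add(Rational(1, 2), Rational(-169, 4), Rational(2197, 4)), -10) = Mul(Rational(1015, 2), -10) = -5075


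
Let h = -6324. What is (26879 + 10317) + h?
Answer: 30872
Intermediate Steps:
(26879 + 10317) + h = (26879 + 10317) - 6324 = 37196 - 6324 = 30872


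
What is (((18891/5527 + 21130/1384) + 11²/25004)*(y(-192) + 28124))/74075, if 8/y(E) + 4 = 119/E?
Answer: 2786578755705749784/392717583347467525 ≈ 7.0956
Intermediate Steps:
y(E) = 8/(-4 + 119/E)
(((18891/5527 + 21130/1384) + 11²/25004)*(y(-192) + 28124))/74075 = (((18891/5527 + 21130/1384) + 11²/25004)*(-8*(-192)/(-119 + 4*(-192)) + 28124))/74075 = (((18891*(1/5527) + 21130*(1/1384)) + 121*(1/25004))*(-8*(-192)/(-119 - 768) + 28124))*(1/74075) = (((18891/5527 + 10565/692) + 121/25004)*(-8*(-192)/(-887) + 28124))*(1/74075) = ((71465327/3824684 + 121/25004)*(-8*(-192)*(-1/887) + 28124))*(1/74075) = (111711363942*(-1536/887 + 28124)/5977024921)*(1/74075) = ((111711363942/5977024921)*(24944452/887))*(1/74075) = (2786578755705749784/5301621104927)*(1/74075) = 2786578755705749784/392717583347467525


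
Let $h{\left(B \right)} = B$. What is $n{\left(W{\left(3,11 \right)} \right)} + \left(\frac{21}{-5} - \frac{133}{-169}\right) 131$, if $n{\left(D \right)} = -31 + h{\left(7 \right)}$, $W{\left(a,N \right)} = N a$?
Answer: $- \frac{398084}{845} \approx -471.11$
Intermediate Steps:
$n{\left(D \right)} = -24$ ($n{\left(D \right)} = -31 + 7 = -24$)
$n{\left(W{\left(3,11 \right)} \right)} + \left(\frac{21}{-5} - \frac{133}{-169}\right) 131 = -24 + \left(\frac{21}{-5} - \frac{133}{-169}\right) 131 = -24 + \left(21 \left(- \frac{1}{5}\right) - - \frac{133}{169}\right) 131 = -24 + \left(- \frac{21}{5} + \frac{133}{169}\right) 131 = -24 - \frac{377804}{845} = - \frac{398084}{845}$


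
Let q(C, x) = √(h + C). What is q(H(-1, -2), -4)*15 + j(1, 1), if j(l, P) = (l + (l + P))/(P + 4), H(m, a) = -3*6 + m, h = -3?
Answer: ⅗ + 15*I*√22 ≈ 0.6 + 70.356*I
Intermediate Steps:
H(m, a) = -18 + m
q(C, x) = √(-3 + C)
j(l, P) = (P + 2*l)/(4 + P) (j(l, P) = (l + (P + l))/(4 + P) = (P + 2*l)/(4 + P))
q(H(-1, -2), -4)*15 + j(1, 1) = √(-3 + (-18 - 1))*15 + (1 + 2*1)/(4 + 1) = √(-3 - 19)*15 + (1 + 2)/5 = √(-22)*15 + (⅕)*3 = (I*√22)*15 + ⅗ = 15*I*√22 + ⅗ = ⅗ + 15*I*√22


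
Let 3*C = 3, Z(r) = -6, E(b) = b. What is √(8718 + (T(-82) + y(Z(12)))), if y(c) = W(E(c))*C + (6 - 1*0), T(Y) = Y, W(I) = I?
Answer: 2*√2159 ≈ 92.930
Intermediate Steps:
C = 1 (C = (⅓)*3 = 1)
y(c) = 6 + c (y(c) = c*1 + (6 - 1*0) = c + (6 + 0) = c + 6 = 6 + c)
√(8718 + (T(-82) + y(Z(12)))) = √(8718 + (-82 + (6 - 6))) = √(8718 + (-82 + 0)) = √(8718 - 82) = √8636 = 2*√2159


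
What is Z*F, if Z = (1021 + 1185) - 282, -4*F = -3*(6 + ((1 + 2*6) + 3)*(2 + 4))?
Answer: 147186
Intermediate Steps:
F = 153/2 (F = -(-3)*(6 + ((1 + 2*6) + 3)*(2 + 4))/4 = -(-3)*(6 + ((1 + 12) + 3)*6)/4 = -(-3)*(6 + (13 + 3)*6)/4 = -(-3)*(6 + 16*6)/4 = -(-3)*(6 + 96)/4 = -(-3)*102/4 = -¼*(-306) = 153/2 ≈ 76.500)
Z = 1924 (Z = 2206 - 282 = 1924)
Z*F = 1924*(153/2) = 147186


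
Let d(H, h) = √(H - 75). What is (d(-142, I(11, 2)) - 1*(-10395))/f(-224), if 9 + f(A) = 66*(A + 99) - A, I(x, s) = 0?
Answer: -2079/1607 - I*√217/8035 ≈ -1.2937 - 0.0018333*I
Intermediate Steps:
d(H, h) = √(-75 + H)
f(A) = 6525 + 65*A (f(A) = -9 + (66*(A + 99) - A) = -9 + (66*(99 + A) - A) = -9 + ((6534 + 66*A) - A) = -9 + (6534 + 65*A) = 6525 + 65*A)
(d(-142, I(11, 2)) - 1*(-10395))/f(-224) = (√(-75 - 142) - 1*(-10395))/(6525 + 65*(-224)) = (√(-217) + 10395)/(6525 - 14560) = (I*√217 + 10395)/(-8035) = (10395 + I*√217)*(-1/8035) = -2079/1607 - I*√217/8035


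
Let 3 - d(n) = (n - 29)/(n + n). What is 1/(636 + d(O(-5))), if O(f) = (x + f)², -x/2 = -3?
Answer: 1/653 ≈ 0.0015314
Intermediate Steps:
x = 6 (x = -2*(-3) = 6)
O(f) = (6 + f)²
d(n) = 3 - (-29 + n)/(2*n) (d(n) = 3 - (n - 29)/(n + n) = 3 - (-29 + n)/(2*n))
1/(636 + d(O(-5))) = 1/(636 + (29 + 5*(6 - 5)²)/(2*((6 - 5)²))) = 1/(636 + (29 + 5*1²)/(2*(1²))) = 1/(636 + (½)*(29 + 5*1)/1) = 1/(636 + (½)*1*(29 + 5)) = 1/(636 + (½)*1*34) = 1/(636 + 17) = 1/653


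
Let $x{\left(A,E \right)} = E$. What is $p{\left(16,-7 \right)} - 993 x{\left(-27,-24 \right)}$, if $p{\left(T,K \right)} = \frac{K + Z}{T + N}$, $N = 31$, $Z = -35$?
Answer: $\frac{1120062}{47} \approx 23831.0$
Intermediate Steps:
$p{\left(T,K \right)} = \frac{-35 + K}{31 + T}$ ($p{\left(T,K \right)} = \frac{K - 35}{T + 31} = \frac{-35 + K}{31 + T}$)
$p{\left(16,-7 \right)} - 993 x{\left(-27,-24 \right)} = \frac{-35 - 7}{31 + 16} - -23832 = \frac{1}{47} \left(-42\right) + 23832 = - \frac{42}{47} + 23832 = \frac{1120062}{47}$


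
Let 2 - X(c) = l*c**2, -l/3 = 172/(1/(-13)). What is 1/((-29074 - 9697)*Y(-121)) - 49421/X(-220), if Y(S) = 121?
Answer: 231523625313/1523108303972618 ≈ 0.00015201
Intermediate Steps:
l = 6708 (l = -516/(1/(-13)) = -516/(-1/13) = -516*(-13) = -3*(-2236) = 6708)
X(c) = 2 - 6708*c**2
1/((-29074 - 9697)*Y(-121)) - 49421/X(-220) = 1/(-29074 - 9697*121) - 49421/(2 - 6708*(-220)**2) = (1/121)/(-38771) - 49421/(2 - 6708*48400) = -1/38771*1/121 - 49421/(2 - 324667200) = -1/4691291 - 49421/(-324667198) = -1/4691291 - 49421*(-1/324667198) = -1/4691291 + 49421/324667198 = 231523625313/1523108303972618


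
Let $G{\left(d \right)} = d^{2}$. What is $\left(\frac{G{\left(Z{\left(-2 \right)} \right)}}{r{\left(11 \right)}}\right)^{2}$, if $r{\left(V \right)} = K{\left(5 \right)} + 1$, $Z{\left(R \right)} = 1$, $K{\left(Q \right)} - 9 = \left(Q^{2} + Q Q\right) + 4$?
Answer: $\frac{1}{4096} \approx 0.00024414$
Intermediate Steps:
$K{\left(Q \right)} = 13 + 2 Q^{2}$ ($K{\left(Q \right)} = 9 + \left(\left(Q^{2} + Q Q\right) + 4\right) = 9 + \left(\left(Q^{2} + Q^{2}\right) + 4\right) = 9 + \left(2 Q^{2} + 4\right) = 9 + \left(4 + 2 Q^{2}\right) = 13 + 2 Q^{2}$)
$r{\left(V \right)} = 64$ ($r{\left(V \right)} = \left(13 + 2 \cdot 5^{2}\right) + 1 = \left(13 + 2 \cdot 25\right) + 1 = \left(13 + 50\right) + 1 = 63 + 1 = 64$)
$\left(\frac{G{\left(Z{\left(-2 \right)} \right)}}{r{\left(11 \right)}}\right)^{2} = \left(\frac{1^{2}}{64}\right)^{2} = \left(1 \cdot \frac{1}{64}\right)^{2} = \left(\frac{1}{64}\right)^{2} = \frac{1}{4096}$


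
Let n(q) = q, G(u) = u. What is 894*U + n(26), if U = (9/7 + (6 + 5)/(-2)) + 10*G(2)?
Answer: 98969/7 ≈ 14138.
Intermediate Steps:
U = 221/14 (U = (9/7 + (6 + 5)/(-2)) + 10*2 = (9*(1/7) + 11*(-1/2)) + 20 = (9/7 - 11/2) + 20 = -59/14 + 20 = 221/14 ≈ 15.786)
894*U + n(26) = 894*(221/14) + 26 = 98787/7 + 26 = 98969/7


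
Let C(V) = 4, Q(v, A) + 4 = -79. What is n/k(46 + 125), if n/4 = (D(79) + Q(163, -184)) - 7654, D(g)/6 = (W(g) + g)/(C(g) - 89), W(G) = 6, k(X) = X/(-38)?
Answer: 20648/3 ≈ 6882.7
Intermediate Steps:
k(X) = -X/38 (k(X) = X*(-1/38) = -X/38)
Q(v, A) = -83 (Q(v, A) = -4 - 79 = -83)
D(g) = -36/85 - 6*g/85 (D(g) = 6*((6 + g)/(4 - 89)) = 6*((6 + g)/(-85)) = 6*((6 + g)*(-1/85)) = 6*(-6/85 - g/85) = -36/85 - 6*g/85)
n = -30972 (n = 4*(((-36/85 - 6/85*79) - 83) - 7654) = 4*(((-36/85 - 474/85) - 83) - 7654) = 4*((-6 - 83) - 7654) = 4*(-89 - 7654) = 4*(-7743) = -30972)
n/k(46 + 125) = -30972*(-38/(46 + 125)) = -30972/((-1/38*171)) = -30972/(-9/2) = -30972*(-2/9) = 20648/3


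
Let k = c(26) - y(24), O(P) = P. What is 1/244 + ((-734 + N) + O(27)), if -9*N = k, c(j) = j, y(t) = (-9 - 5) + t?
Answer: -1556467/2196 ≈ -708.77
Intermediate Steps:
y(t) = -14 + t
k = 16 (k = 26 - (-14 + 24) = 26 - 1*10 = 26 - 10 = 16)
N = -16/9 (N = -⅑*16 = -16/9 ≈ -1.7778)
1/244 + ((-734 + N) + O(27)) = 1/244 + ((-734 - 16/9) + 27) = 1/244 + (-6622/9 + 27) = 1/244 - 6379/9 = -1556467/2196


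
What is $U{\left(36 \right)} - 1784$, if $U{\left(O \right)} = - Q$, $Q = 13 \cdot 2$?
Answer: $-1810$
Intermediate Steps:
$Q = 26$
$U{\left(O \right)} = -26$ ($U{\left(O \right)} = \left(-1\right) 26 = -26$)
$U{\left(36 \right)} - 1784 = -26 - 1784 = -1810$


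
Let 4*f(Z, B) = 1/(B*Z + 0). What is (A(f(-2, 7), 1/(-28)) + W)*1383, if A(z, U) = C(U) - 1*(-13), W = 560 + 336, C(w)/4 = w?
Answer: 8798646/7 ≈ 1.2570e+6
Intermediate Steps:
f(Z, B) = 1/(4*B*Z) (f(Z, B) = 1/(4*(B*Z + 0)) = 1/(4*((B*Z))) = (1/(B*Z))/4 = 1/(4*B*Z))
C(w) = 4*w
W = 896
A(z, U) = 13 + 4*U (A(z, U) = 4*U - 1*(-13) = 4*U + 13 = 13 + 4*U)
(A(f(-2, 7), 1/(-28)) + W)*1383 = ((13 + 4/(-28)) + 896)*1383 = ((13 + 4*(-1/28)) + 896)*1383 = ((13 - ⅐) + 896)*1383 = (90/7 + 896)*1383 = (6362/7)*1383 = 8798646/7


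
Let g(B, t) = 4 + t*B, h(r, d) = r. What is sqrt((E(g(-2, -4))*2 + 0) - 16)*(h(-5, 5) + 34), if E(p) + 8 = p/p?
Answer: 29*I*sqrt(30) ≈ 158.84*I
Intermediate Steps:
g(B, t) = 4 + B*t
E(p) = -7 (E(p) = -8 + p/p = -8 + 1 = -7)
sqrt((E(g(-2, -4))*2 + 0) - 16)*(h(-5, 5) + 34) = sqrt((-7*2 + 0) - 16)*(-5 + 34) = sqrt((-14 + 0) - 16)*29 = sqrt(-14 - 16)*29 = sqrt(-30)*29 = (I*sqrt(30))*29 = 29*I*sqrt(30)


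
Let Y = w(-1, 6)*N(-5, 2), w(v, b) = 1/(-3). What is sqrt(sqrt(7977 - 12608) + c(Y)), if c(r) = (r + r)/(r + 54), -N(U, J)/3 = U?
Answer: sqrt(-10 + 49*I*sqrt(4631))/7 ≈ 5.8244 + 5.8419*I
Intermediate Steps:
w(v, b) = -1/3
N(U, J) = -3*U
Y = -5 (Y = -(-1)*(-5) = -1/3*15 = -5)
c(r) = 2*r/(54 + r) (c(r) = (2*r)/(54 + r) = 2*r/(54 + r))
sqrt(sqrt(7977 - 12608) + c(Y)) = sqrt(sqrt(7977 - 12608) + 2*(-5)/(54 - 5)) = sqrt(sqrt(-4631) + 2*(-5)/49) = sqrt(I*sqrt(4631) + 2*(-5)*(1/49)) = sqrt(I*sqrt(4631) - 10/49) = sqrt(-10/49 + I*sqrt(4631))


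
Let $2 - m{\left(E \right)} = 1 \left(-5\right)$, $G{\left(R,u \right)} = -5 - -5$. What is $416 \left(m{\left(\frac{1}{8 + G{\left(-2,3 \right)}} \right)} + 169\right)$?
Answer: $73216$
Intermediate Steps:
$G{\left(R,u \right)} = 0$ ($G{\left(R,u \right)} = -5 + 5 = 0$)
$m{\left(E \right)} = 7$ ($m{\left(E \right)} = 2 - 1 \left(-5\right) = 2 - -5 = 2 + 5 = 7$)
$416 \left(m{\left(\frac{1}{8 + G{\left(-2,3 \right)}} \right)} + 169\right) = 416 \left(7 + 169\right) = 416 \cdot 176 = 73216$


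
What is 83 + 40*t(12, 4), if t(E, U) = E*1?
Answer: 563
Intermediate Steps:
t(E, U) = E
83 + 40*t(12, 4) = 83 + 40*12 = 83 + 480 = 563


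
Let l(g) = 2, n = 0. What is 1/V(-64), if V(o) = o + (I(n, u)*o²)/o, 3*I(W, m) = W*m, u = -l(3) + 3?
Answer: -1/64 ≈ -0.015625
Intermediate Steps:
u = 1 (u = -1*2 + 3 = -2 + 3 = 1)
I(W, m) = W*m/3 (I(W, m) = (W*m)/3 = W*m/3)
V(o) = o (V(o) = o + (((⅓)*0*1)*o²)/o = o + (0*o²)/o = o + 0/o = o + 0 = o)
1/V(-64) = 1/(-64) = -1/64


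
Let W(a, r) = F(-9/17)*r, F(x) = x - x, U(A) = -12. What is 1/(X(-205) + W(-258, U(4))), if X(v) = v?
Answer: -1/205 ≈ -0.0048781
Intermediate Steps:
F(x) = 0
W(a, r) = 0 (W(a, r) = 0*r = 0)
1/(X(-205) + W(-258, U(4))) = 1/(-205 + 0) = 1/(-205) = -1/205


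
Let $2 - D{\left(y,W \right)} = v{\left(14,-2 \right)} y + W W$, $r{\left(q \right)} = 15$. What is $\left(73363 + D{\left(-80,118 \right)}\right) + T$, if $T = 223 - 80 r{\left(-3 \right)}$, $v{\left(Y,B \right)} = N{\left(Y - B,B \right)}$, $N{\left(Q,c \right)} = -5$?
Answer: $58064$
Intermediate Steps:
$v{\left(Y,B \right)} = -5$
$D{\left(y,W \right)} = 2 - W^{2} + 5 y$ ($D{\left(y,W \right)} = 2 - \left(- 5 y + W W\right) = 2 - \left(- 5 y + W^{2}\right) = 2 - \left(W^{2} - 5 y\right) = 2 - W^{2} + 5 y$)
$T = -977$ ($T = 223 - 1200 = -977$)
$\left(73363 + D{\left(-80,118 \right)}\right) + T = \left(73363 + \left(2 - 118^{2} + 5 \left(-80\right)\right)\right) - 977 = \left(73363 - 14322\right) - 977 = 59041 - 977 = 58064$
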